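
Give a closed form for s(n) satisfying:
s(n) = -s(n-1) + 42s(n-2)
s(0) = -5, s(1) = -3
Characteristic equation: x² + x - 42 = 0, which factors as (x - (6))(x - (-7)) = 0.
Roots r₁ = 6, r₂ = -7 (distinct).
General solution: s(n) = A·(6)^n + B·(-7)^n.
From s(0) = -5: A + B = -5.
From s(1) = -3: 6A - 7B = -3.
Solving: A = - \frac{38}{13}, B = - \frac{27}{13}.
So s(n) = - \frac{27 \left(-7\right)^{n}}{13} - \frac{38 \cdot 6^{n}}{13}.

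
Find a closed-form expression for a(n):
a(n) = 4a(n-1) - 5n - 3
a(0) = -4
First-order linear with linear forcing.
Homogeneous solution: a_h(n) = A·(4)^n.
Try particular a_p(n) = pn + q. Substituting:
  pn + q = 4(p(n-1) + q) - 5n - 3.
Matching the n-coefficient: p = 4p - 5 ⇒ p = \frac{5}{3}.
Matching constants: q = -4p + 4q - 3 ⇒ q = \frac{29}{9}.
General: a(n) = A·(4)^n + \frac{5 n}{3} + \frac{29}{9}.
Apply a(0) = -4: A + \frac{29}{9} = -4 ⇒ A = - \frac{65}{9}.
So a(n) = - \frac{65 \cdot 4^{n}}{9} + \frac{5 n}{3} + \frac{29}{9}.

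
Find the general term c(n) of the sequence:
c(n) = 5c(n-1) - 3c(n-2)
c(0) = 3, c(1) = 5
Characteristic equation: x² - 5x + 3 = 0.
Discriminant Δ = (5)² + 4·(-3) = 13.
Roots r₁,₂ = (5 ± √13)/2, so r₁ = \frac{\sqrt{13}}{2} + \frac{5}{2}, r₂ = \frac{5}{2} - \frac{\sqrt{13}}{2}.
General solution: c(n) = A·r₁^n + B·r₂^n.
From the initial conditions, A + B = 3 and r₁A + r₂B = 5.
Since r₁ - r₂ = √13: A = (5 - (3)r₂)/√13 = \frac{3}{2} - \frac{5 \sqrt{13}}{26}, and B = 3 - A = \frac{5 \sqrt{13}}{26} + \frac{3}{2}.
So c(n) = \left(\frac{3}{2} - \frac{5 \sqrt{13}}{26}\right)\left(\frac{\sqrt{13}}{2} + \frac{5}{2}\right)^n + \left(\frac{5 \sqrt{13}}{26} + \frac{3}{2}\right)\left(\frac{5}{2} - \frac{\sqrt{13}}{2}\right)^n.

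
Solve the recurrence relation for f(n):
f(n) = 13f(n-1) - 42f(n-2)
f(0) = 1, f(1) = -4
Characteristic equation: x² - 13x + 42 = 0, which factors as (x - (6))(x - (7)) = 0.
Roots r₁ = 6, r₂ = 7 (distinct).
General solution: f(n) = A·(6)^n + B·(7)^n.
From f(0) = 1: A + B = 1.
From f(1) = -4: 6A + 7B = -4.
Solving: A = 11, B = -10.
So f(n) = 11 \cdot 6^{n} - 10 \cdot 7^{n}.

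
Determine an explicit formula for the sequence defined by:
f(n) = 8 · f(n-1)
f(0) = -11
Pure geometric recurrence with ratio 8.
By induction f(n) = f(0) · (8)^n = - 11 \cdot 8^{n}.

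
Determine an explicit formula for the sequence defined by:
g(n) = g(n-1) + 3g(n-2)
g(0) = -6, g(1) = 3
Characteristic equation: x² - x - 3 = 0.
Discriminant Δ = (1)² + 4·(3) = 13.
Roots r₁,₂ = (1 ± √13)/2, so r₁ = \frac{1}{2} + \frac{\sqrt{13}}{2}, r₂ = \frac{1}{2} - \frac{\sqrt{13}}{2}.
General solution: g(n) = A·r₁^n + B·r₂^n.
From the initial conditions, A + B = -6 and r₁A + r₂B = 3.
Since r₁ - r₂ = √13: A = (3 - (-6)r₂)/√13 = -3 + \frac{6 \sqrt{13}}{13}, and B = -6 - A = -3 - \frac{6 \sqrt{13}}{13}.
So g(n) = \left(-3 + \frac{6 \sqrt{13}}{13}\right)\left(\frac{1}{2} + \frac{\sqrt{13}}{2}\right)^n + \left(-3 - \frac{6 \sqrt{13}}{13}\right)\left(\frac{1}{2} - \frac{\sqrt{13}}{2}\right)^n.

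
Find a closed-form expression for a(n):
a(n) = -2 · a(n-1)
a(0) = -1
Pure geometric recurrence with ratio -2.
By induction a(n) = a(0) · (-2)^n = - \left(-2\right)^{n}.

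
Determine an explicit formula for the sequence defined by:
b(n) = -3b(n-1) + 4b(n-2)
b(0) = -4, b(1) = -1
Characteristic equation: x² + 3x - 4 = 0, which factors as (x - (1))(x - (-4)) = 0.
Roots r₁ = 1, r₂ = -4 (distinct).
General solution: b(n) = A·(1)^n + B·(-4)^n.
From b(0) = -4: A + B = -4.
From b(1) = -1: A - 4B = -1.
Solving: A = - \frac{17}{5}, B = - \frac{3}{5}.
So b(n) = - \frac{3 \left(-4\right)^{n}}{5} - \frac{17}{5}.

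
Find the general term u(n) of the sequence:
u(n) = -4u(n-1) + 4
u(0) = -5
First-order linear non-homogeneous.
Homogeneous solution: u_h(n) = A·(-4)^n.
Try constant particular solution u_p = K: K = -4K + 4 ⇒ K = \frac{4}{5}.
General: u(n) = A·(-4)^n + \frac{4}{5}.
Apply u(0) = -5: A + \frac{4}{5} = -5 ⇒ A = - \frac{29}{5}.
So u(n) = \frac{4}{5} - \frac{29 \left(-4\right)^{n}}{5}.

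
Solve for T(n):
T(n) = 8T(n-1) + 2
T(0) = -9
First-order linear non-homogeneous.
Homogeneous solution: T_h(n) = A·(8)^n.
Try constant particular solution T_p = K: K = 8K + 2 ⇒ K = - \frac{2}{7}.
General: T(n) = A·(8)^n - \frac{2}{7}.
Apply T(0) = -9: A - \frac{2}{7} = -9 ⇒ A = - \frac{61}{7}.
So T(n) = - \frac{61 \cdot 8^{n}}{7} - \frac{2}{7}.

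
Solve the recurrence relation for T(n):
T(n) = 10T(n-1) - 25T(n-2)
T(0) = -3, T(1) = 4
Characteristic equation: x² - 10x + 25 = 0, which is (x - (5))².
Repeated root r = 5.
General solution: T(n) = (A + Bn)·(5)^n.
From T(0) = -3: A = -3.
From T(1) = 4: (A + B)·(5) = 4 ⇒ B = \frac{19}{5}.
So T(n) = \left(\frac{19 n}{5} - 3\right) \cdot (5)^n.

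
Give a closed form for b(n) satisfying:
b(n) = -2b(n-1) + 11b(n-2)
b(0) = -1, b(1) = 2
Characteristic equation: x² + 2x - 11 = 0.
Discriminant Δ = (-2)² + 4·(11) = 48.
Roots r₁,₂ = (-2 ± √48)/2, so r₁ = -1 + 2 \sqrt{3}, r₂ = - 2 \sqrt{3} - 1.
General solution: b(n) = A·r₁^n + B·r₂^n.
From the initial conditions, A + B = -1 and r₁A + r₂B = 2.
Since r₁ - r₂ = √48: A = (2 - (-1)r₂)/√48 = - \frac{1}{2} + \frac{\sqrt{3}}{12}, and B = -1 - A = - \frac{1}{2} - \frac{\sqrt{3}}{12}.
So b(n) = \left(- \frac{1}{2} + \frac{\sqrt{3}}{12}\right)\left(-1 + 2 \sqrt{3}\right)^n + \left(- \frac{1}{2} - \frac{\sqrt{3}}{12}\right)\left(- 2 \sqrt{3} - 1\right)^n.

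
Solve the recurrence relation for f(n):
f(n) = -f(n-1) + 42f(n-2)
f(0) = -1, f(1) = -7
Characteristic equation: x² + x - 42 = 0, which factors as (x - (-7))(x - (6)) = 0.
Roots r₁ = -7, r₂ = 6 (distinct).
General solution: f(n) = A·(-7)^n + B·(6)^n.
From f(0) = -1: A + B = -1.
From f(1) = -7: -7A + 6B = -7.
Solving: A = \frac{1}{13}, B = - \frac{14}{13}.
So f(n) = \frac{\left(-7\right)^{n}}{13} - \frac{14 \cdot 6^{n}}{13}.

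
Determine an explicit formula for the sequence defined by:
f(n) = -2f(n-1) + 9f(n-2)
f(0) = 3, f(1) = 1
Characteristic equation: x² + 2x - 9 = 0.
Discriminant Δ = (-2)² + 4·(9) = 40.
Roots r₁,₂ = (-2 ± √40)/2, so r₁ = -1 + \sqrt{10}, r₂ = - \sqrt{10} - 1.
General solution: f(n) = A·r₁^n + B·r₂^n.
From the initial conditions, A + B = 3 and r₁A + r₂B = 1.
Since r₁ - r₂ = √40: A = (1 - (3)r₂)/√40 = \frac{\sqrt{10}}{5} + \frac{3}{2}, and B = 3 - A = \frac{3}{2} - \frac{\sqrt{10}}{5}.
So f(n) = \left(\frac{\sqrt{10}}{5} + \frac{3}{2}\right)\left(-1 + \sqrt{10}\right)^n + \left(\frac{3}{2} - \frac{\sqrt{10}}{5}\right)\left(- \sqrt{10} - 1\right)^n.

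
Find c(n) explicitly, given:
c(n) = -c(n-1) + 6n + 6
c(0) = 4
First-order linear with linear forcing.
Homogeneous solution: c_h(n) = A·(-1)^n.
Try particular c_p(n) = pn + q. Substituting:
  pn + q = -(p(n-1) + q) + 6n + 6.
Matching the n-coefficient: p = -p + 6 ⇒ p = 3.
Matching constants: q = p - q + 6 ⇒ q = \frac{9}{2}.
General: c(n) = A·(-1)^n + 3 n + \frac{9}{2}.
Apply c(0) = 4: A + \frac{9}{2} = 4 ⇒ A = - \frac{1}{2}.
So c(n) = - \frac{\left(-1\right)^{n}}{2} + 3 n + \frac{9}{2}.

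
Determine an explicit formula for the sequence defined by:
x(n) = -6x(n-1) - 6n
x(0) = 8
First-order linear with linear forcing.
Homogeneous solution: x_h(n) = A·(-6)^n.
Try particular x_p(n) = pn + q. Substituting:
  pn + q = -6(p(n-1) + q) - 6n.
Matching the n-coefficient: p = -6p - 6 ⇒ p = - \frac{6}{7}.
Matching constants: q = 6p - 6q ⇒ q = - \frac{36}{49}.
General: x(n) = A·(-6)^n - \frac{6 n}{7} - \frac{36}{49}.
Apply x(0) = 8: A - \frac{36}{49} = 8 ⇒ A = \frac{428}{49}.
So x(n) = \frac{428 \left(-6\right)^{n}}{49} - \frac{6 n}{7} - \frac{36}{49}.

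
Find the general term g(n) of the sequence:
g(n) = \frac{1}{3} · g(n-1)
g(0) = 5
Pure geometric recurrence with ratio \frac{1}{3}.
By induction g(n) = g(0) · (\frac{1}{3})^n = 5 \cdot 3^{- n}.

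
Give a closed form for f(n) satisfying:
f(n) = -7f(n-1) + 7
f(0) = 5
First-order linear non-homogeneous.
Homogeneous solution: f_h(n) = A·(-7)^n.
Try constant particular solution f_p = K: K = -7K + 7 ⇒ K = \frac{7}{8}.
General: f(n) = A·(-7)^n + \frac{7}{8}.
Apply f(0) = 5: A + \frac{7}{8} = 5 ⇒ A = \frac{33}{8}.
So f(n) = \frac{33 \left(-7\right)^{n}}{8} + \frac{7}{8}.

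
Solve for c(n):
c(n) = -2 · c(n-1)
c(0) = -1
Pure geometric recurrence with ratio -2.
By induction c(n) = c(0) · (-2)^n = - \left(-2\right)^{n}.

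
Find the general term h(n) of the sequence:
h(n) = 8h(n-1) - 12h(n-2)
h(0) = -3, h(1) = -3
Characteristic equation: x² - 8x + 12 = 0, which factors as (x - (2))(x - (6)) = 0.
Roots r₁ = 2, r₂ = 6 (distinct).
General solution: h(n) = A·(2)^n + B·(6)^n.
From h(0) = -3: A + B = -3.
From h(1) = -3: 2A + 6B = -3.
Solving: A = - \frac{15}{4}, B = \frac{3}{4}.
So h(n) = - \frac{15 \cdot 2^{n}}{4} + \frac{3 \cdot 6^{n}}{4}.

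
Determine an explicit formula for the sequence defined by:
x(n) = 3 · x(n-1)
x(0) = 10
Pure geometric recurrence with ratio 3.
By induction x(n) = x(0) · (3)^n = 10 \cdot 3^{n}.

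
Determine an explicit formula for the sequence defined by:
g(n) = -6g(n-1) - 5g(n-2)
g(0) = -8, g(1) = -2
Characteristic equation: x² + 6x + 5 = 0, which factors as (x - (-5))(x - (-1)) = 0.
Roots r₁ = -5, r₂ = -1 (distinct).
General solution: g(n) = A·(-5)^n + B·(-1)^n.
From g(0) = -8: A + B = -8.
From g(1) = -2: -5A - B = -2.
Solving: A = \frac{5}{2}, B = - \frac{21}{2}.
So g(n) = - \frac{21 \left(-1\right)^{n}}{2} + \frac{5 \left(-5\right)^{n}}{2}.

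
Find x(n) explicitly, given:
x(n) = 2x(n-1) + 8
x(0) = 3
First-order linear non-homogeneous.
Homogeneous solution: x_h(n) = A·(2)^n.
Try constant particular solution x_p = K: K = 2K + 8 ⇒ K = -8.
General: x(n) = A·(2)^n - 8.
Apply x(0) = 3: A - 8 = 3 ⇒ A = 11.
So x(n) = 11 \cdot 2^{n} - 8.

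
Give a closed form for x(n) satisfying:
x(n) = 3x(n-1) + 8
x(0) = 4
First-order linear non-homogeneous.
Homogeneous solution: x_h(n) = A·(3)^n.
Try constant particular solution x_p = K: K = 3K + 8 ⇒ K = -4.
General: x(n) = A·(3)^n - 4.
Apply x(0) = 4: A - 4 = 4 ⇒ A = 8.
So x(n) = 8 \cdot 3^{n} - 4.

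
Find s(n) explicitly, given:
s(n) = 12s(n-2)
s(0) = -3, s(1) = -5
Characteristic equation: x² - 12 = 0.
Discriminant Δ = (0)² + 4·(12) = 48.
Roots r₁,₂ = (0 ± √48)/2, so r₁ = 2 \sqrt{3}, r₂ = - 2 \sqrt{3}.
General solution: s(n) = A·r₁^n + B·r₂^n.
From the initial conditions, A + B = -3 and r₁A + r₂B = -5.
Since r₁ - r₂ = √48: A = (-5 - (-3)r₂)/√48 = - \frac{3}{2} - \frac{5 \sqrt{3}}{12}, and B = -3 - A = - \frac{3}{2} + \frac{5 \sqrt{3}}{12}.
So s(n) = \left(- \frac{3}{2} - \frac{5 \sqrt{3}}{12}\right)\left(2 \sqrt{3}\right)^n + \left(- \frac{3}{2} + \frac{5 \sqrt{3}}{12}\right)\left(- 2 \sqrt{3}\right)^n.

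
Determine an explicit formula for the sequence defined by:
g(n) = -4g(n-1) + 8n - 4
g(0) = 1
First-order linear with linear forcing.
Homogeneous solution: g_h(n) = A·(-4)^n.
Try particular g_p(n) = pn + q. Substituting:
  pn + q = -4(p(n-1) + q) + 8n - 4.
Matching the n-coefficient: p = -4p + 8 ⇒ p = \frac{8}{5}.
Matching constants: q = 4p - 4q - 4 ⇒ q = \frac{12}{25}.
General: g(n) = A·(-4)^n + \frac{8 n}{5} + \frac{12}{25}.
Apply g(0) = 1: A + \frac{12}{25} = 1 ⇒ A = \frac{13}{25}.
So g(n) = \frac{13 \left(-4\right)^{n}}{25} + \frac{8 n}{5} + \frac{12}{25}.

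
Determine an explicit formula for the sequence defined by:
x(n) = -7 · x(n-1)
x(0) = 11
Pure geometric recurrence with ratio -7.
By induction x(n) = x(0) · (-7)^n = 11 \left(-7\right)^{n}.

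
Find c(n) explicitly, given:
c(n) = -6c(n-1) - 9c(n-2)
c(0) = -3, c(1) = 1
Characteristic equation: x² + 6x + 9 = 0, which is (x - (-3))².
Repeated root r = -3.
General solution: c(n) = (A + Bn)·(-3)^n.
From c(0) = -3: A = -3.
From c(1) = 1: (A + B)·(-3) = 1 ⇒ B = \frac{8}{3}.
So c(n) = \left(\frac{8 n}{3} - 3\right) \cdot (-3)^n.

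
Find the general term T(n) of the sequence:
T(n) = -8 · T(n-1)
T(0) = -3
Pure geometric recurrence with ratio -8.
By induction T(n) = T(0) · (-8)^n = - 3 \left(-8\right)^{n}.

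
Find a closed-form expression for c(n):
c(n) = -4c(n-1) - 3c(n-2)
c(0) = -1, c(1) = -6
Characteristic equation: x² + 4x + 3 = 0, which factors as (x - (-3))(x - (-1)) = 0.
Roots r₁ = -3, r₂ = -1 (distinct).
General solution: c(n) = A·(-3)^n + B·(-1)^n.
From c(0) = -1: A + B = -1.
From c(1) = -6: -3A - B = -6.
Solving: A = \frac{7}{2}, B = - \frac{9}{2}.
So c(n) = - \frac{9 \left(-1\right)^{n}}{2} + \frac{7 \left(-3\right)^{n}}{2}.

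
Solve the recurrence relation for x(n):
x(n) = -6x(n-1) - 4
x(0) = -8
First-order linear non-homogeneous.
Homogeneous solution: x_h(n) = A·(-6)^n.
Try constant particular solution x_p = K: K = -6K - 4 ⇒ K = - \frac{4}{7}.
General: x(n) = A·(-6)^n - \frac{4}{7}.
Apply x(0) = -8: A - \frac{4}{7} = -8 ⇒ A = - \frac{52}{7}.
So x(n) = - \frac{52 \left(-6\right)^{n}}{7} - \frac{4}{7}.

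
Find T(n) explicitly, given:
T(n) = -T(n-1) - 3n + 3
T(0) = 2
First-order linear with linear forcing.
Homogeneous solution: T_h(n) = A·(-1)^n.
Try particular T_p(n) = pn + q. Substituting:
  pn + q = -(p(n-1) + q) - 3n + 3.
Matching the n-coefficient: p = -p - 3 ⇒ p = - \frac{3}{2}.
Matching constants: q = p - q + 3 ⇒ q = \frac{3}{4}.
General: T(n) = A·(-1)^n - \frac{3 n}{2} + \frac{3}{4}.
Apply T(0) = 2: A + \frac{3}{4} = 2 ⇒ A = \frac{5}{4}.
So T(n) = \frac{5 \left(-1\right)^{n}}{4} - \frac{3 n}{2} + \frac{3}{4}.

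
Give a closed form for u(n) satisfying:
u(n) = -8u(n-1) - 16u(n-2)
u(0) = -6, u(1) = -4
Characteristic equation: x² + 8x + 16 = 0, which is (x - (-4))².
Repeated root r = -4.
General solution: u(n) = (A + Bn)·(-4)^n.
From u(0) = -6: A = -6.
From u(1) = -4: (A + B)·(-4) = -4 ⇒ B = 7.
So u(n) = \left(7 n - 6\right) \cdot (-4)^n.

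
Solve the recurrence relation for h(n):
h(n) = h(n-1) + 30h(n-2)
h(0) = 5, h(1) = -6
Characteristic equation: x² - x - 30 = 0, which factors as (x - (-5))(x - (6)) = 0.
Roots r₁ = -5, r₂ = 6 (distinct).
General solution: h(n) = A·(-5)^n + B·(6)^n.
From h(0) = 5: A + B = 5.
From h(1) = -6: -5A + 6B = -6.
Solving: A = \frac{36}{11}, B = \frac{19}{11}.
So h(n) = \frac{36 \left(-5\right)^{n}}{11} + \frac{19 \cdot 6^{n}}{11}.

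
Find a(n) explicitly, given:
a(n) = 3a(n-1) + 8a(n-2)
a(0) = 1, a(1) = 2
Characteristic equation: x² - 3x - 8 = 0.
Discriminant Δ = (3)² + 4·(8) = 41.
Roots r₁,₂ = (3 ± √41)/2, so r₁ = \frac{3}{2} + \frac{\sqrt{41}}{2}, r₂ = \frac{3}{2} - \frac{\sqrt{41}}{2}.
General solution: a(n) = A·r₁^n + B·r₂^n.
From the initial conditions, A + B = 1 and r₁A + r₂B = 2.
Since r₁ - r₂ = √41: A = (2 - (1)r₂)/√41 = \frac{\sqrt{41}}{82} + \frac{1}{2}, and B = 1 - A = \frac{1}{2} - \frac{\sqrt{41}}{82}.
So a(n) = \left(\frac{\sqrt{41}}{82} + \frac{1}{2}\right)\left(\frac{3}{2} + \frac{\sqrt{41}}{2}\right)^n + \left(\frac{1}{2} - \frac{\sqrt{41}}{82}\right)\left(\frac{3}{2} - \frac{\sqrt{41}}{2}\right)^n.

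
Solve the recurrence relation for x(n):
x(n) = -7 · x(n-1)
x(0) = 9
Pure geometric recurrence with ratio -7.
By induction x(n) = x(0) · (-7)^n = 9 \left(-7\right)^{n}.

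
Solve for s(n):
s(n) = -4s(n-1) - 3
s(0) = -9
First-order linear non-homogeneous.
Homogeneous solution: s_h(n) = A·(-4)^n.
Try constant particular solution s_p = K: K = -4K - 3 ⇒ K = - \frac{3}{5}.
General: s(n) = A·(-4)^n - \frac{3}{5}.
Apply s(0) = -9: A - \frac{3}{5} = -9 ⇒ A = - \frac{42}{5}.
So s(n) = - \frac{42 \left(-4\right)^{n}}{5} - \frac{3}{5}.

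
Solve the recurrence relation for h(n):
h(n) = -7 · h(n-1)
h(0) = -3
Pure geometric recurrence with ratio -7.
By induction h(n) = h(0) · (-7)^n = - 3 \left(-7\right)^{n}.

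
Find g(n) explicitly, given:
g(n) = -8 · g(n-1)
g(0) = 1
Pure geometric recurrence with ratio -8.
By induction g(n) = g(0) · (-8)^n = \left(-8\right)^{n}.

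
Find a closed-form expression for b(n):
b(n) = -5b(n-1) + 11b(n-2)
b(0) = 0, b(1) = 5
Characteristic equation: x² + 5x - 11 = 0.
Discriminant Δ = (-5)² + 4·(11) = 69.
Roots r₁,₂ = (-5 ± √69)/2, so r₁ = - \frac{5}{2} + \frac{\sqrt{69}}{2}, r₂ = - \frac{\sqrt{69}}{2} - \frac{5}{2}.
General solution: b(n) = A·r₁^n + B·r₂^n.
From the initial conditions, A + B = 0 and r₁A + r₂B = 5.
Since r₁ - r₂ = √69: A = (5 - (0)r₂)/√69 = \frac{5 \sqrt{69}}{69}, and B = 0 - A = - \frac{5 \sqrt{69}}{69}.
So b(n) = \left(\frac{5 \sqrt{69}}{69}\right)\left(- \frac{5}{2} + \frac{\sqrt{69}}{2}\right)^n + \left(- \frac{5 \sqrt{69}}{69}\right)\left(- \frac{\sqrt{69}}{2} - \frac{5}{2}\right)^n.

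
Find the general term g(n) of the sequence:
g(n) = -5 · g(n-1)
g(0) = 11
Pure geometric recurrence with ratio -5.
By induction g(n) = g(0) · (-5)^n = 11 \left(-5\right)^{n}.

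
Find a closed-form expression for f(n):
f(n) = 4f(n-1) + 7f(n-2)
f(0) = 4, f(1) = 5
Characteristic equation: x² - 4x - 7 = 0.
Discriminant Δ = (4)² + 4·(7) = 44.
Roots r₁,₂ = (4 ± √44)/2, so r₁ = 2 + \sqrt{11}, r₂ = 2 - \sqrt{11}.
General solution: f(n) = A·r₁^n + B·r₂^n.
From the initial conditions, A + B = 4 and r₁A + r₂B = 5.
Since r₁ - r₂ = √44: A = (5 - (4)r₂)/√44 = 2 - \frac{3 \sqrt{11}}{22}, and B = 4 - A = \frac{3 \sqrt{11}}{22} + 2.
So f(n) = \left(2 - \frac{3 \sqrt{11}}{22}\right)\left(2 + \sqrt{11}\right)^n + \left(\frac{3 \sqrt{11}}{22} + 2\right)\left(2 - \sqrt{11}\right)^n.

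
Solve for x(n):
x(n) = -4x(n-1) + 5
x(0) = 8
First-order linear non-homogeneous.
Homogeneous solution: x_h(n) = A·(-4)^n.
Try constant particular solution x_p = K: K = -4K + 5 ⇒ K = 1.
General: x(n) = A·(-4)^n + 1.
Apply x(0) = 8: A + 1 = 8 ⇒ A = 7.
So x(n) = 7 \left(-4\right)^{n} + 1.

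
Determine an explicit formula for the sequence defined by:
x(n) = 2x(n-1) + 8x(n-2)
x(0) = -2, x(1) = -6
Characteristic equation: x² - 2x - 8 = 0, which factors as (x - (-2))(x - (4)) = 0.
Roots r₁ = -2, r₂ = 4 (distinct).
General solution: x(n) = A·(-2)^n + B·(4)^n.
From x(0) = -2: A + B = -2.
From x(1) = -6: -2A + 4B = -6.
Solving: A = - \frac{1}{3}, B = - \frac{5}{3}.
So x(n) = - \frac{\left(-2\right)^{n}}{3} - \frac{5 \cdot 4^{n}}{3}.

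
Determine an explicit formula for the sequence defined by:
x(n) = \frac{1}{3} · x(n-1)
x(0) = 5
Pure geometric recurrence with ratio \frac{1}{3}.
By induction x(n) = x(0) · (\frac{1}{3})^n = 5 \cdot 3^{- n}.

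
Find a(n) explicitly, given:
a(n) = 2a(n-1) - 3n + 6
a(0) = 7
First-order linear with linear forcing.
Homogeneous solution: a_h(n) = A·(2)^n.
Try particular a_p(n) = pn + q. Substituting:
  pn + q = 2(p(n-1) + q) - 3n + 6.
Matching the n-coefficient: p = 2p - 3 ⇒ p = 3.
Matching constants: q = -2p + 2q + 6 ⇒ q = 0.
General: a(n) = A·(2)^n + 3 n + 0.
Apply a(0) = 7: A + 0 = 7 ⇒ A = 7.
So a(n) = 7 \cdot 2^{n} + 3 n.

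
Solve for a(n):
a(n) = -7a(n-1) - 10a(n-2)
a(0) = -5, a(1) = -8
Characteristic equation: x² + 7x + 10 = 0, which factors as (x - (-2))(x - (-5)) = 0.
Roots r₁ = -2, r₂ = -5 (distinct).
General solution: a(n) = A·(-2)^n + B·(-5)^n.
From a(0) = -5: A + B = -5.
From a(1) = -8: -2A - 5B = -8.
Solving: A = -11, B = 6.
So a(n) = - 11 \left(-2\right)^{n} + 6 \left(-5\right)^{n}.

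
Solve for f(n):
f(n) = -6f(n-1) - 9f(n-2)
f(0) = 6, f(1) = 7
Characteristic equation: x² + 6x + 9 = 0, which is (x - (-3))².
Repeated root r = -3.
General solution: f(n) = (A + Bn)·(-3)^n.
From f(0) = 6: A = 6.
From f(1) = 7: (A + B)·(-3) = 7 ⇒ B = - \frac{25}{3}.
So f(n) = \left(6 - \frac{25 n}{3}\right) \cdot (-3)^n.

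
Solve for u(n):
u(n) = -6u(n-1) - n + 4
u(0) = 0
First-order linear with linear forcing.
Homogeneous solution: u_h(n) = A·(-6)^n.
Try particular u_p(n) = pn + q. Substituting:
  pn + q = -6(p(n-1) + q) - n + 4.
Matching the n-coefficient: p = -6p - 1 ⇒ p = - \frac{1}{7}.
Matching constants: q = 6p - 6q + 4 ⇒ q = \frac{22}{49}.
General: u(n) = A·(-6)^n - \frac{n}{7} + \frac{22}{49}.
Apply u(0) = 0: A + \frac{22}{49} = 0 ⇒ A = - \frac{22}{49}.
So u(n) = - \frac{22 \left(-6\right)^{n}}{49} - \frac{n}{7} + \frac{22}{49}.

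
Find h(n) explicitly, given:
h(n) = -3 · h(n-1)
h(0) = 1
Pure geometric recurrence with ratio -3.
By induction h(n) = h(0) · (-3)^n = \left(-3\right)^{n}.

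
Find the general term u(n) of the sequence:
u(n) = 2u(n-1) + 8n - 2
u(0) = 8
First-order linear with linear forcing.
Homogeneous solution: u_h(n) = A·(2)^n.
Try particular u_p(n) = pn + q. Substituting:
  pn + q = 2(p(n-1) + q) + 8n - 2.
Matching the n-coefficient: p = 2p + 8 ⇒ p = -8.
Matching constants: q = -2p + 2q - 2 ⇒ q = -14.
General: u(n) = A·(2)^n - 8 n - 14.
Apply u(0) = 8: A - 14 = 8 ⇒ A = 22.
So u(n) = 22 \cdot 2^{n} - 8 n - 14.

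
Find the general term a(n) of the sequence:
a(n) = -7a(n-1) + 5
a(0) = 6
First-order linear non-homogeneous.
Homogeneous solution: a_h(n) = A·(-7)^n.
Try constant particular solution a_p = K: K = -7K + 5 ⇒ K = \frac{5}{8}.
General: a(n) = A·(-7)^n + \frac{5}{8}.
Apply a(0) = 6: A + \frac{5}{8} = 6 ⇒ A = \frac{43}{8}.
So a(n) = \frac{43 \left(-7\right)^{n}}{8} + \frac{5}{8}.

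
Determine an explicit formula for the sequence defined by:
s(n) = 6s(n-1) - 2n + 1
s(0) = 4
First-order linear with linear forcing.
Homogeneous solution: s_h(n) = A·(6)^n.
Try particular s_p(n) = pn + q. Substituting:
  pn + q = 6(p(n-1) + q) - 2n + 1.
Matching the n-coefficient: p = 6p - 2 ⇒ p = \frac{2}{5}.
Matching constants: q = -6p + 6q + 1 ⇒ q = \frac{7}{25}.
General: s(n) = A·(6)^n + \frac{2 n}{5} + \frac{7}{25}.
Apply s(0) = 4: A + \frac{7}{25} = 4 ⇒ A = \frac{93}{25}.
So s(n) = \frac{93 \cdot 6^{n}}{25} + \frac{2 n}{5} + \frac{7}{25}.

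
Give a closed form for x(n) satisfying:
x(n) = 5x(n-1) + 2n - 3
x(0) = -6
First-order linear with linear forcing.
Homogeneous solution: x_h(n) = A·(5)^n.
Try particular x_p(n) = pn + q. Substituting:
  pn + q = 5(p(n-1) + q) + 2n - 3.
Matching the n-coefficient: p = 5p + 2 ⇒ p = - \frac{1}{2}.
Matching constants: q = -5p + 5q - 3 ⇒ q = \frac{1}{8}.
General: x(n) = A·(5)^n - \frac{n}{2} + \frac{1}{8}.
Apply x(0) = -6: A + \frac{1}{8} = -6 ⇒ A = - \frac{49}{8}.
So x(n) = - \frac{49 \cdot 5^{n}}{8} - \frac{n}{2} + \frac{1}{8}.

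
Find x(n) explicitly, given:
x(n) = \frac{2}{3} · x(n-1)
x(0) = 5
Pure geometric recurrence with ratio \frac{2}{3}.
By induction x(n) = x(0) · (\frac{2}{3})^n = 5 \left(\frac{2}{3}\right)^{n}.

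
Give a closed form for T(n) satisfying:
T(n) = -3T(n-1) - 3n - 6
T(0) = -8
First-order linear with linear forcing.
Homogeneous solution: T_h(n) = A·(-3)^n.
Try particular T_p(n) = pn + q. Substituting:
  pn + q = -3(p(n-1) + q) - 3n - 6.
Matching the n-coefficient: p = -3p - 3 ⇒ p = - \frac{3}{4}.
Matching constants: q = 3p - 3q - 6 ⇒ q = - \frac{33}{16}.
General: T(n) = A·(-3)^n - \frac{3 n}{4} - \frac{33}{16}.
Apply T(0) = -8: A - \frac{33}{16} = -8 ⇒ A = - \frac{95}{16}.
So T(n) = - \frac{95 \left(-3\right)^{n}}{16} - \frac{3 n}{4} - \frac{33}{16}.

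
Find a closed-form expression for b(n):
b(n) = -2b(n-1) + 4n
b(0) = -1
First-order linear with linear forcing.
Homogeneous solution: b_h(n) = A·(-2)^n.
Try particular b_p(n) = pn + q. Substituting:
  pn + q = -2(p(n-1) + q) + 4n.
Matching the n-coefficient: p = -2p + 4 ⇒ p = \frac{4}{3}.
Matching constants: q = 2p - 2q ⇒ q = \frac{8}{9}.
General: b(n) = A·(-2)^n + \frac{4 n}{3} + \frac{8}{9}.
Apply b(0) = -1: A + \frac{8}{9} = -1 ⇒ A = - \frac{17}{9}.
So b(n) = - \frac{17 \left(-2\right)^{n}}{9} + \frac{4 n}{3} + \frac{8}{9}.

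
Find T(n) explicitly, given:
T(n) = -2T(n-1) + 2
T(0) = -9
First-order linear non-homogeneous.
Homogeneous solution: T_h(n) = A·(-2)^n.
Try constant particular solution T_p = K: K = -2K + 2 ⇒ K = \frac{2}{3}.
General: T(n) = A·(-2)^n + \frac{2}{3}.
Apply T(0) = -9: A + \frac{2}{3} = -9 ⇒ A = - \frac{29}{3}.
So T(n) = \frac{2}{3} - \frac{29 \left(-2\right)^{n}}{3}.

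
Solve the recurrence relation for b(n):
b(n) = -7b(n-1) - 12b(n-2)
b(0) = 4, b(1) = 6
Characteristic equation: x² + 7x + 12 = 0, which factors as (x - (-3))(x - (-4)) = 0.
Roots r₁ = -3, r₂ = -4 (distinct).
General solution: b(n) = A·(-3)^n + B·(-4)^n.
From b(0) = 4: A + B = 4.
From b(1) = 6: -3A - 4B = 6.
Solving: A = 22, B = -18.
So b(n) = 22 \left(-3\right)^{n} - 18 \left(-4\right)^{n}.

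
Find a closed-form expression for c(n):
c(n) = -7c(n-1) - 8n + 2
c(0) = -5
First-order linear with linear forcing.
Homogeneous solution: c_h(n) = A·(-7)^n.
Try particular c_p(n) = pn + q. Substituting:
  pn + q = -7(p(n-1) + q) - 8n + 2.
Matching the n-coefficient: p = -7p - 8 ⇒ p = -1.
Matching constants: q = 7p - 7q + 2 ⇒ q = - \frac{5}{8}.
General: c(n) = A·(-7)^n - n - \frac{5}{8}.
Apply c(0) = -5: A - \frac{5}{8} = -5 ⇒ A = - \frac{35}{8}.
So c(n) = - \frac{35 \left(-7\right)^{n}}{8} - n - \frac{5}{8}.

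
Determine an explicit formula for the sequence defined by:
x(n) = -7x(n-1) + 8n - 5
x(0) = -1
First-order linear with linear forcing.
Homogeneous solution: x_h(n) = A·(-7)^n.
Try particular x_p(n) = pn + q. Substituting:
  pn + q = -7(p(n-1) + q) + 8n - 5.
Matching the n-coefficient: p = -7p + 8 ⇒ p = 1.
Matching constants: q = 7p - 7q - 5 ⇒ q = \frac{1}{4}.
General: x(n) = A·(-7)^n + n + \frac{1}{4}.
Apply x(0) = -1: A + \frac{1}{4} = -1 ⇒ A = - \frac{5}{4}.
So x(n) = - \frac{5 \left(-7\right)^{n}}{4} + n + \frac{1}{4}.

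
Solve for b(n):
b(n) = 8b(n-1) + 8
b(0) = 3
First-order linear non-homogeneous.
Homogeneous solution: b_h(n) = A·(8)^n.
Try constant particular solution b_p = K: K = 8K + 8 ⇒ K = - \frac{8}{7}.
General: b(n) = A·(8)^n - \frac{8}{7}.
Apply b(0) = 3: A - \frac{8}{7} = 3 ⇒ A = \frac{29}{7}.
So b(n) = \frac{29 \cdot 8^{n}}{7} - \frac{8}{7}.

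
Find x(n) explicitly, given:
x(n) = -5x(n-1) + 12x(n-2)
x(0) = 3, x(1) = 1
Characteristic equation: x² + 5x - 12 = 0.
Discriminant Δ = (-5)² + 4·(12) = 73.
Roots r₁,₂ = (-5 ± √73)/2, so r₁ = - \frac{5}{2} + \frac{\sqrt{73}}{2}, r₂ = - \frac{\sqrt{73}}{2} - \frac{5}{2}.
General solution: x(n) = A·r₁^n + B·r₂^n.
From the initial conditions, A + B = 3 and r₁A + r₂B = 1.
Since r₁ - r₂ = √73: A = (1 - (3)r₂)/√73 = \frac{17 \sqrt{73}}{146} + \frac{3}{2}, and B = 3 - A = \frac{3}{2} - \frac{17 \sqrt{73}}{146}.
So x(n) = \left(\frac{17 \sqrt{73}}{146} + \frac{3}{2}\right)\left(- \frac{5}{2} + \frac{\sqrt{73}}{2}\right)^n + \left(\frac{3}{2} - \frac{17 \sqrt{73}}{146}\right)\left(- \frac{\sqrt{73}}{2} - \frac{5}{2}\right)^n.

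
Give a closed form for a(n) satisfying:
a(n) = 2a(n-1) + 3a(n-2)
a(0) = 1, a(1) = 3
Characteristic equation: x² - 2x - 3 = 0, which factors as (x - (3))(x - (-1)) = 0.
Roots r₁ = 3, r₂ = -1 (distinct).
General solution: a(n) = A·(3)^n + B·(-1)^n.
From a(0) = 1: A + B = 1.
From a(1) = 3: 3A - B = 3.
Solving: A = 1, B = 0.
So a(n) = 3^{n}.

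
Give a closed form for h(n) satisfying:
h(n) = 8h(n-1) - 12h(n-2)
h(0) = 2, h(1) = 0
Characteristic equation: x² - 8x + 12 = 0, which factors as (x - (6))(x - (2)) = 0.
Roots r₁ = 6, r₂ = 2 (distinct).
General solution: h(n) = A·(6)^n + B·(2)^n.
From h(0) = 2: A + B = 2.
From h(1) = 0: 6A + 2B = 0.
Solving: A = -1, B = 3.
So h(n) = 3 \cdot 2^{n} - 6^{n}.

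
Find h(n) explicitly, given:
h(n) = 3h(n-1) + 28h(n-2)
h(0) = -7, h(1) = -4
Characteristic equation: x² - 3x - 28 = 0, which factors as (x - (-4))(x - (7)) = 0.
Roots r₁ = -4, r₂ = 7 (distinct).
General solution: h(n) = A·(-4)^n + B·(7)^n.
From h(0) = -7: A + B = -7.
From h(1) = -4: -4A + 7B = -4.
Solving: A = - \frac{45}{11}, B = - \frac{32}{11}.
So h(n) = - \frac{45 \left(-4\right)^{n}}{11} - \frac{32 \cdot 7^{n}}{11}.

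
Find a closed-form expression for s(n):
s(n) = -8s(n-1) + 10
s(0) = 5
First-order linear non-homogeneous.
Homogeneous solution: s_h(n) = A·(-8)^n.
Try constant particular solution s_p = K: K = -8K + 10 ⇒ K = \frac{10}{9}.
General: s(n) = A·(-8)^n + \frac{10}{9}.
Apply s(0) = 5: A + \frac{10}{9} = 5 ⇒ A = \frac{35}{9}.
So s(n) = \frac{35 \left(-8\right)^{n}}{9} + \frac{10}{9}.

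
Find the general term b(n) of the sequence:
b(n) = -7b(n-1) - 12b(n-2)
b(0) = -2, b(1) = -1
Characteristic equation: x² + 7x + 12 = 0, which factors as (x - (-4))(x - (-3)) = 0.
Roots r₁ = -4, r₂ = -3 (distinct).
General solution: b(n) = A·(-4)^n + B·(-3)^n.
From b(0) = -2: A + B = -2.
From b(1) = -1: -4A - 3B = -1.
Solving: A = 7, B = -9.
So b(n) = - 9 \left(-3\right)^{n} + 7 \left(-4\right)^{n}.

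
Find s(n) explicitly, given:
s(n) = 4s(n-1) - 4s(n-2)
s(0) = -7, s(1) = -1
Characteristic equation: x² - 4x + 4 = 0, which is (x - (2))².
Repeated root r = 2.
General solution: s(n) = (A + Bn)·(2)^n.
From s(0) = -7: A = -7.
From s(1) = -1: (A + B)·(2) = -1 ⇒ B = \frac{13}{2}.
So s(n) = \left(\frac{13 n}{2} - 7\right) \cdot (2)^n.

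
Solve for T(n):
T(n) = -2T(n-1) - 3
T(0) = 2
First-order linear non-homogeneous.
Homogeneous solution: T_h(n) = A·(-2)^n.
Try constant particular solution T_p = K: K = -2K - 3 ⇒ K = -1.
General: T(n) = A·(-2)^n - 1.
Apply T(0) = 2: A - 1 = 2 ⇒ A = 3.
So T(n) = 3 \left(-2\right)^{n} - 1.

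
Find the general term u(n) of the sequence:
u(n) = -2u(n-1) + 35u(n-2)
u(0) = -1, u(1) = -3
Characteristic equation: x² + 2x - 35 = 0, which factors as (x - (5))(x - (-7)) = 0.
Roots r₁ = 5, r₂ = -7 (distinct).
General solution: u(n) = A·(5)^n + B·(-7)^n.
From u(0) = -1: A + B = -1.
From u(1) = -3: 5A - 7B = -3.
Solving: A = - \frac{5}{6}, B = - \frac{1}{6}.
So u(n) = - \frac{\left(-7\right)^{n}}{6} - \frac{5 \cdot 5^{n}}{6}.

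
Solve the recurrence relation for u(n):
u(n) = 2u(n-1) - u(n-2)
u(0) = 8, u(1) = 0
Characteristic equation: x² - 2x + 1 = 0, which is (x - (1))².
Repeated root r = 1.
General solution: u(n) = (A + Bn)·(1)^n.
From u(0) = 8: A = 8.
From u(1) = 0: (A + B)·(1) = 0 ⇒ B = -8.
So u(n) = \left(8 - 8 n\right) \cdot (1)^n.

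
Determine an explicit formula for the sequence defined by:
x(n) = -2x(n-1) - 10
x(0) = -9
First-order linear non-homogeneous.
Homogeneous solution: x_h(n) = A·(-2)^n.
Try constant particular solution x_p = K: K = -2K - 10 ⇒ K = - \frac{10}{3}.
General: x(n) = A·(-2)^n - \frac{10}{3}.
Apply x(0) = -9: A - \frac{10}{3} = -9 ⇒ A = - \frac{17}{3}.
So x(n) = - \frac{17 \left(-2\right)^{n}}{3} - \frac{10}{3}.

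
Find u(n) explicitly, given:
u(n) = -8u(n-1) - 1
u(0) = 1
First-order linear non-homogeneous.
Homogeneous solution: u_h(n) = A·(-8)^n.
Try constant particular solution u_p = K: K = -8K - 1 ⇒ K = - \frac{1}{9}.
General: u(n) = A·(-8)^n - \frac{1}{9}.
Apply u(0) = 1: A - \frac{1}{9} = 1 ⇒ A = \frac{10}{9}.
So u(n) = \frac{10 \left(-8\right)^{n}}{9} - \frac{1}{9}.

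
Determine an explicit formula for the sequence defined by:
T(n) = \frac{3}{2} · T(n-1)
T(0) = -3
Pure geometric recurrence with ratio \frac{3}{2}.
By induction T(n) = T(0) · (\frac{3}{2})^n = - 3 \left(\frac{3}{2}\right)^{n}.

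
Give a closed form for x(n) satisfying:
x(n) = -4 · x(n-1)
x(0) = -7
Pure geometric recurrence with ratio -4.
By induction x(n) = x(0) · (-4)^n = - 7 \left(-4\right)^{n}.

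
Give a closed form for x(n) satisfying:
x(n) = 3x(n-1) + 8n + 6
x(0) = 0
First-order linear with linear forcing.
Homogeneous solution: x_h(n) = A·(3)^n.
Try particular x_p(n) = pn + q. Substituting:
  pn + q = 3(p(n-1) + q) + 8n + 6.
Matching the n-coefficient: p = 3p + 8 ⇒ p = -4.
Matching constants: q = -3p + 3q + 6 ⇒ q = -9.
General: x(n) = A·(3)^n - 4 n - 9.
Apply x(0) = 0: A - 9 = 0 ⇒ A = 9.
So x(n) = 9 \cdot 3^{n} - 4 n - 9.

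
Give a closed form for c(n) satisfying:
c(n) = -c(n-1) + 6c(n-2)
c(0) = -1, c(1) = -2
Characteristic equation: x² + x - 6 = 0, which factors as (x - (2))(x - (-3)) = 0.
Roots r₁ = 2, r₂ = -3 (distinct).
General solution: c(n) = A·(2)^n + B·(-3)^n.
From c(0) = -1: A + B = -1.
From c(1) = -2: 2A - 3B = -2.
Solving: A = -1, B = 0.
So c(n) = - 2^{n}.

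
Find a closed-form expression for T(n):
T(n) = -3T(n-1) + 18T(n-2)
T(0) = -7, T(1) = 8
Characteristic equation: x² + 3x - 18 = 0, which factors as (x - (-6))(x - (3)) = 0.
Roots r₁ = -6, r₂ = 3 (distinct).
General solution: T(n) = A·(-6)^n + B·(3)^n.
From T(0) = -7: A + B = -7.
From T(1) = 8: -6A + 3B = 8.
Solving: A = - \frac{29}{9}, B = - \frac{34}{9}.
So T(n) = - \frac{29 \left(-6\right)^{n}}{9} - \frac{34 \cdot 3^{n}}{9}.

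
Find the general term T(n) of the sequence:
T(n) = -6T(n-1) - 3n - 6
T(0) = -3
First-order linear with linear forcing.
Homogeneous solution: T_h(n) = A·(-6)^n.
Try particular T_p(n) = pn + q. Substituting:
  pn + q = -6(p(n-1) + q) - 3n - 6.
Matching the n-coefficient: p = -6p - 3 ⇒ p = - \frac{3}{7}.
Matching constants: q = 6p - 6q - 6 ⇒ q = - \frac{60}{49}.
General: T(n) = A·(-6)^n - \frac{3 n}{7} - \frac{60}{49}.
Apply T(0) = -3: A - \frac{60}{49} = -3 ⇒ A = - \frac{87}{49}.
So T(n) = - \frac{87 \left(-6\right)^{n}}{49} - \frac{3 n}{7} - \frac{60}{49}.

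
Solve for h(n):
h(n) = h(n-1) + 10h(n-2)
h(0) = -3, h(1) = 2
Characteristic equation: x² - x - 10 = 0.
Discriminant Δ = (1)² + 4·(10) = 41.
Roots r₁,₂ = (1 ± √41)/2, so r₁ = \frac{1}{2} + \frac{\sqrt{41}}{2}, r₂ = \frac{1}{2} - \frac{\sqrt{41}}{2}.
General solution: h(n) = A·r₁^n + B·r₂^n.
From the initial conditions, A + B = -3 and r₁A + r₂B = 2.
Since r₁ - r₂ = √41: A = (2 - (-3)r₂)/√41 = - \frac{3}{2} + \frac{7 \sqrt{41}}{82}, and B = -3 - A = - \frac{3}{2} - \frac{7 \sqrt{41}}{82}.
So h(n) = \left(- \frac{3}{2} + \frac{7 \sqrt{41}}{82}\right)\left(\frac{1}{2} + \frac{\sqrt{41}}{2}\right)^n + \left(- \frac{3}{2} - \frac{7 \sqrt{41}}{82}\right)\left(\frac{1}{2} - \frac{\sqrt{41}}{2}\right)^n.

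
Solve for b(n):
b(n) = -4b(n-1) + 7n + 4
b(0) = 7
First-order linear with linear forcing.
Homogeneous solution: b_h(n) = A·(-4)^n.
Try particular b_p(n) = pn + q. Substituting:
  pn + q = -4(p(n-1) + q) + 7n + 4.
Matching the n-coefficient: p = -4p + 7 ⇒ p = \frac{7}{5}.
Matching constants: q = 4p - 4q + 4 ⇒ q = \frac{48}{25}.
General: b(n) = A·(-4)^n + \frac{7 n}{5} + \frac{48}{25}.
Apply b(0) = 7: A + \frac{48}{25} = 7 ⇒ A = \frac{127}{25}.
So b(n) = \frac{127 \left(-4\right)^{n}}{25} + \frac{7 n}{5} + \frac{48}{25}.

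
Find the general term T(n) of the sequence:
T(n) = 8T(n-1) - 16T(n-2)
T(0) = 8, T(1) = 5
Characteristic equation: x² - 8x + 16 = 0, which is (x - (4))².
Repeated root r = 4.
General solution: T(n) = (A + Bn)·(4)^n.
From T(0) = 8: A = 8.
From T(1) = 5: (A + B)·(4) = 5 ⇒ B = - \frac{27}{4}.
So T(n) = \left(8 - \frac{27 n}{4}\right) \cdot (4)^n.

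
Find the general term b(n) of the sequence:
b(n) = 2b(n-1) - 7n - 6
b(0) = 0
First-order linear with linear forcing.
Homogeneous solution: b_h(n) = A·(2)^n.
Try particular b_p(n) = pn + q. Substituting:
  pn + q = 2(p(n-1) + q) - 7n - 6.
Matching the n-coefficient: p = 2p - 7 ⇒ p = 7.
Matching constants: q = -2p + 2q - 6 ⇒ q = 20.
General: b(n) = A·(2)^n + 7 n + 20.
Apply b(0) = 0: A + 20 = 0 ⇒ A = -20.
So b(n) = - 20 \cdot 2^{n} + 7 n + 20.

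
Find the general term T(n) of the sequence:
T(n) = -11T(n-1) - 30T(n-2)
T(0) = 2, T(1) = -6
Characteristic equation: x² + 11x + 30 = 0, which factors as (x - (-5))(x - (-6)) = 0.
Roots r₁ = -5, r₂ = -6 (distinct).
General solution: T(n) = A·(-5)^n + B·(-6)^n.
From T(0) = 2: A + B = 2.
From T(1) = -6: -5A - 6B = -6.
Solving: A = 6, B = -4.
So T(n) = 6 \left(-5\right)^{n} - 4 \left(-6\right)^{n}.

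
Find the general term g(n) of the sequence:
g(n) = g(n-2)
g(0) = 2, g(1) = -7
Characteristic equation: x² - 1 = 0, which factors as (x - (1))(x - (-1)) = 0.
Roots r₁ = 1, r₂ = -1 (distinct).
General solution: g(n) = A·(1)^n + B·(-1)^n.
From g(0) = 2: A + B = 2.
From g(1) = -7: A - B = -7.
Solving: A = - \frac{5}{2}, B = \frac{9}{2}.
So g(n) = \frac{9 \left(-1\right)^{n}}{2} - \frac{5}{2}.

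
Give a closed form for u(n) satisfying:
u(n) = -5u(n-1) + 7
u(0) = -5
First-order linear non-homogeneous.
Homogeneous solution: u_h(n) = A·(-5)^n.
Try constant particular solution u_p = K: K = -5K + 7 ⇒ K = \frac{7}{6}.
General: u(n) = A·(-5)^n + \frac{7}{6}.
Apply u(0) = -5: A + \frac{7}{6} = -5 ⇒ A = - \frac{37}{6}.
So u(n) = \frac{7}{6} - \frac{37 \left(-5\right)^{n}}{6}.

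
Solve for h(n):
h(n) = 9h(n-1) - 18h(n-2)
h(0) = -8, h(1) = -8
Characteristic equation: x² - 9x + 18 = 0, which factors as (x - (3))(x - (6)) = 0.
Roots r₁ = 3, r₂ = 6 (distinct).
General solution: h(n) = A·(3)^n + B·(6)^n.
From h(0) = -8: A + B = -8.
From h(1) = -8: 3A + 6B = -8.
Solving: A = - \frac{40}{3}, B = \frac{16}{3}.
So h(n) = - \frac{40 \cdot 3^{n}}{3} + \frac{16 \cdot 6^{n}}{3}.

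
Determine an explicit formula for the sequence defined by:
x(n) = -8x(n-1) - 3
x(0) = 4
First-order linear non-homogeneous.
Homogeneous solution: x_h(n) = A·(-8)^n.
Try constant particular solution x_p = K: K = -8K - 3 ⇒ K = - \frac{1}{3}.
General: x(n) = A·(-8)^n - \frac{1}{3}.
Apply x(0) = 4: A - \frac{1}{3} = 4 ⇒ A = \frac{13}{3}.
So x(n) = \frac{13 \left(-8\right)^{n}}{3} - \frac{1}{3}.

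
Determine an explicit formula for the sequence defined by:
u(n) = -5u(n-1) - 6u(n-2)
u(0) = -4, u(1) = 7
Characteristic equation: x² + 5x + 6 = 0, which factors as (x - (-2))(x - (-3)) = 0.
Roots r₁ = -2, r₂ = -3 (distinct).
General solution: u(n) = A·(-2)^n + B·(-3)^n.
From u(0) = -4: A + B = -4.
From u(1) = 7: -2A - 3B = 7.
Solving: A = -5, B = 1.
So u(n) = - 5 \left(-2\right)^{n} + \left(-3\right)^{n}.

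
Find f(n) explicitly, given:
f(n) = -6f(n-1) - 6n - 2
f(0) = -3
First-order linear with linear forcing.
Homogeneous solution: f_h(n) = A·(-6)^n.
Try particular f_p(n) = pn + q. Substituting:
  pn + q = -6(p(n-1) + q) - 6n - 2.
Matching the n-coefficient: p = -6p - 6 ⇒ p = - \frac{6}{7}.
Matching constants: q = 6p - 6q - 2 ⇒ q = - \frac{50}{49}.
General: f(n) = A·(-6)^n - \frac{6 n}{7} - \frac{50}{49}.
Apply f(0) = -3: A - \frac{50}{49} = -3 ⇒ A = - \frac{97}{49}.
So f(n) = - \frac{97 \left(-6\right)^{n}}{49} - \frac{6 n}{7} - \frac{50}{49}.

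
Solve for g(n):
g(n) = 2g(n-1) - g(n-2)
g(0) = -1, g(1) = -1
Characteristic equation: x² - 2x + 1 = 0, which is (x - (1))².
Repeated root r = 1.
General solution: g(n) = (A + Bn)·(1)^n.
From g(0) = -1: A = -1.
From g(1) = -1: (A + B)·(1) = -1 ⇒ B = 0.
So g(n) = \left(-1\right) \cdot (1)^n.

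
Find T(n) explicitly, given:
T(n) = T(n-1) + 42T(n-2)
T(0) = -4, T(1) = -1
Characteristic equation: x² - x - 42 = 0, which factors as (x - (7))(x - (-6)) = 0.
Roots r₁ = 7, r₂ = -6 (distinct).
General solution: T(n) = A·(7)^n + B·(-6)^n.
From T(0) = -4: A + B = -4.
From T(1) = -1: 7A - 6B = -1.
Solving: A = - \frac{25}{13}, B = - \frac{27}{13}.
So T(n) = - \frac{27 \left(-6\right)^{n}}{13} - \frac{25 \cdot 7^{n}}{13}.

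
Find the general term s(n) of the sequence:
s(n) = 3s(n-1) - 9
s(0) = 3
First-order linear non-homogeneous.
Homogeneous solution: s_h(n) = A·(3)^n.
Try constant particular solution s_p = K: K = 3K - 9 ⇒ K = \frac{9}{2}.
General: s(n) = A·(3)^n + \frac{9}{2}.
Apply s(0) = 3: A + \frac{9}{2} = 3 ⇒ A = - \frac{3}{2}.
So s(n) = \frac{9}{2} - \frac{3 \cdot 3^{n}}{2}.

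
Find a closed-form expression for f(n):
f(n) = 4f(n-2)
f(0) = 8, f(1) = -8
Characteristic equation: x² - 4 = 0, which factors as (x - (-2))(x - (2)) = 0.
Roots r₁ = -2, r₂ = 2 (distinct).
General solution: f(n) = A·(-2)^n + B·(2)^n.
From f(0) = 8: A + B = 8.
From f(1) = -8: -2A + 2B = -8.
Solving: A = 6, B = 2.
So f(n) = 6 \left(-2\right)^{n} + 2 \cdot 2^{n}.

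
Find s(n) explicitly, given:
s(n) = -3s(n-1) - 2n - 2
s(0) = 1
First-order linear with linear forcing.
Homogeneous solution: s_h(n) = A·(-3)^n.
Try particular s_p(n) = pn + q. Substituting:
  pn + q = -3(p(n-1) + q) - 2n - 2.
Matching the n-coefficient: p = -3p - 2 ⇒ p = - \frac{1}{2}.
Matching constants: q = 3p - 3q - 2 ⇒ q = - \frac{7}{8}.
General: s(n) = A·(-3)^n - \frac{n}{2} - \frac{7}{8}.
Apply s(0) = 1: A - \frac{7}{8} = 1 ⇒ A = \frac{15}{8}.
So s(n) = \frac{15 \left(-3\right)^{n}}{8} - \frac{n}{2} - \frac{7}{8}.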